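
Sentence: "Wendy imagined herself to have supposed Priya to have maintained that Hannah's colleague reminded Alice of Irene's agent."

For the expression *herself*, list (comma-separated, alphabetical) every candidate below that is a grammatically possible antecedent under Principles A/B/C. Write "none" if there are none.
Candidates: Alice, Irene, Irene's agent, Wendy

*herself* is a reflexive; Principle A requires it to be bound within its binding domain — the matrix clause.
— Alice: object of the clause headed by 'reminded'; does not c-command the reflexive — cannot bind it (Principle A).
— Irene: possessor inside the second object DP of the clause headed by 'reminded'; does not c-command the reflexive — cannot bind it (Principle A).
— Irene's agent: second object of the clause headed by 'reminded'; does not c-command the reflexive — cannot bind it (Principle A).
— Wendy: subject of the matrix clause; c-commands the reflexive within its binding domain — allowed (Principle A).

Wendy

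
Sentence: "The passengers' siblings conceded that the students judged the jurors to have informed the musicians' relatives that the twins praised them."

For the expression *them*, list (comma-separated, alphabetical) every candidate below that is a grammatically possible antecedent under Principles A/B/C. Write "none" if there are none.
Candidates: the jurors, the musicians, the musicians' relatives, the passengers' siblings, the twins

*them* is a pronoun; Principle B requires it to be free in its binding domain — the clause headed by 'praised'.
— the jurors: subject of the clause headed by 'informed'; c-commands the pronoun but lies outside its binding domain — allowed.
— the musicians: possessor inside the object DP of the clause headed by 'informed'; does not c-command the pronoun — Principle B does not apply; allowed.
— the musicians' relatives: object of the clause headed by 'informed'; c-commands the pronoun but lies outside its binding domain — allowed.
— the passengers' siblings: subject of the matrix clause; c-commands the pronoun but lies outside its binding domain — allowed.
— the twins: subject of the clause headed by 'praised'; c-commands the pronoun within its binding domain — blocked (Principle B).

the jurors, the musicians, the musicians' relatives, the passengers' siblings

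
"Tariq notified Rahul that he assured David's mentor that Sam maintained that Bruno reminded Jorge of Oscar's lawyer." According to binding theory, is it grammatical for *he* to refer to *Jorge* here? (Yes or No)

No

*Jorge* is an R-expression; Principle C requires it to be free (not bound by any c-commanding expression).
— he: subject of the clause headed by 'assured'; the pronoun c-commands the R-expression — coreference blocked (Principle C).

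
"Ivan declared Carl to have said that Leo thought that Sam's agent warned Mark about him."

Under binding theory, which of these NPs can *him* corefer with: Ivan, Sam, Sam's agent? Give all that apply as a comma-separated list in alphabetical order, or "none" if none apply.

*him* is a pronoun; Principle B requires it to be free in its binding domain — the clause headed by 'warned'.
— Ivan: subject of the matrix clause; c-commands the pronoun but lies outside its binding domain — allowed.
— Sam: possessor inside the subject DP of the clause headed by 'warned'; does not c-command the pronoun — Principle B does not apply; allowed.
— Sam's agent: subject of the clause headed by 'warned'; c-commands the pronoun within its binding domain — blocked (Principle B).

Ivan, Sam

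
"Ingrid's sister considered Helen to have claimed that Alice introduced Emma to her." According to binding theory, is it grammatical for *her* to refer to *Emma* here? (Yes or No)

No

*Emma* is an R-expression; Principle C requires it to be free (not bound by any c-commanding expression).
— her: second object of the clause headed by 'introduced'; the R-expression locally c-commands the pronoun — coreference blocked (Principle B on the pronoun).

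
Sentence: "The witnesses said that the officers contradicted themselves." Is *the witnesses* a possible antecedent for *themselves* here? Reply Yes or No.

No

*themselves* is a reflexive; Principle A requires it to be bound within its binding domain — the clause headed by 'contradicted'.
— the witnesses: subject of the matrix clause; c-commands the reflexive but lies outside its binding domain — cannot bind it (Principle A).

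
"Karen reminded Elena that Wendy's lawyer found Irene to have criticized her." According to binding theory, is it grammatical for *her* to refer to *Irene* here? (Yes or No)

No

*Irene* is an R-expression; Principle C requires it to be free (not bound by any c-commanding expression).
— her: object of the clause headed by 'criticized'; the R-expression locally c-commands the pronoun — coreference blocked (Principle B on the pronoun).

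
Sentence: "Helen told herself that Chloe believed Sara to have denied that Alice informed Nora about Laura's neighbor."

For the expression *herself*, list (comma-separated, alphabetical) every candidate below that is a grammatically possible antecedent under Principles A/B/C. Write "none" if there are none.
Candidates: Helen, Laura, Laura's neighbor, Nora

Helen

*herself* is a reflexive; Principle A requires it to be bound within its binding domain — the matrix clause.
— Helen: subject of the matrix clause; c-commands the reflexive within its binding domain — allowed (Principle A).
— Laura: possessor inside the second object DP of the clause headed by 'informed'; does not c-command the reflexive — cannot bind it (Principle A).
— Laura's neighbor: second object of the clause headed by 'informed'; does not c-command the reflexive — cannot bind it (Principle A).
— Nora: object of the clause headed by 'informed'; does not c-command the reflexive — cannot bind it (Principle A).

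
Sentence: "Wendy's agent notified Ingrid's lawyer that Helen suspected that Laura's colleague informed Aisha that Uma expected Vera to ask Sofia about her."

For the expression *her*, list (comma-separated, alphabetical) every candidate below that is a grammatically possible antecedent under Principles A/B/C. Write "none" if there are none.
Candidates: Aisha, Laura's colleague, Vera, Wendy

*her* is a pronoun; Principle B requires it to be free in its binding domain — the clause headed by 'ask'.
— Aisha: object of the clause headed by 'informed'; c-commands the pronoun but lies outside its binding domain — allowed.
— Laura's colleague: subject of the clause headed by 'informed'; c-commands the pronoun but lies outside its binding domain — allowed.
— Vera: subject of the clause headed by 'ask'; c-commands the pronoun within its binding domain — blocked (Principle B).
— Wendy: possessor inside the subject DP of the matrix clause; does not c-command the pronoun — Principle B does not apply; allowed.

Aisha, Laura's colleague, Wendy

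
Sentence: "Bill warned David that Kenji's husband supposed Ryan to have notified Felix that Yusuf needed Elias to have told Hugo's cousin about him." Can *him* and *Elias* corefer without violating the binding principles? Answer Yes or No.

*Elias* is an R-expression; Principle C requires it to be free (not bound by any c-commanding expression).
— him: second object of the clause headed by 'told'; the R-expression locally c-commands the pronoun — coreference blocked (Principle B on the pronoun).

No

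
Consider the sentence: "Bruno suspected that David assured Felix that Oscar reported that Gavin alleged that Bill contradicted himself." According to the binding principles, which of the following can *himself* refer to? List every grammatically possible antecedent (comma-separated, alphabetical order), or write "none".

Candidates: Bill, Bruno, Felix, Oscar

Bill

*himself* is a reflexive; Principle A requires it to be bound within its binding domain — the clause headed by 'contradicted'.
— Bill: subject of the clause headed by 'contradicted'; c-commands the reflexive within its binding domain — allowed (Principle A).
— Bruno: subject of the matrix clause; c-commands the reflexive but lies outside its binding domain — cannot bind it (Principle A).
— Felix: object of the clause headed by 'assured'; c-commands the reflexive but lies outside its binding domain — cannot bind it (Principle A).
— Oscar: subject of the clause headed by 'reported'; c-commands the reflexive but lies outside its binding domain — cannot bind it (Principle A).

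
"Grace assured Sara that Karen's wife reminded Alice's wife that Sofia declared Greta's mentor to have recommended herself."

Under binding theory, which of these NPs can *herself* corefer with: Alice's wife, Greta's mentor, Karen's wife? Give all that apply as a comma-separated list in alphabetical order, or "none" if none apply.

*herself* is a reflexive; Principle A requires it to be bound within its binding domain — the clause headed by 'recommended'.
— Alice's wife: object of the clause headed by 'reminded'; c-commands the reflexive but lies outside its binding domain — cannot bind it (Principle A).
— Greta's mentor: subject of the clause headed by 'recommended'; c-commands the reflexive within its binding domain — allowed (Principle A).
— Karen's wife: subject of the clause headed by 'reminded'; c-commands the reflexive but lies outside its binding domain — cannot bind it (Principle A).

Greta's mentor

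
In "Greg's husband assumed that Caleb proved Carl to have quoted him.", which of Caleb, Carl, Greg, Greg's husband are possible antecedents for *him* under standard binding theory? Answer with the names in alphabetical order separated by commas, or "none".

Caleb, Greg, Greg's husband

*him* is a pronoun; Principle B requires it to be free in its binding domain — the clause headed by 'quoted'.
— Caleb: subject of the clause headed by 'proved'; c-commands the pronoun but lies outside its binding domain — allowed.
— Carl: subject of the clause headed by 'quoted'; c-commands the pronoun within its binding domain — blocked (Principle B).
— Greg: possessor inside the subject DP of the matrix clause; does not c-command the pronoun — Principle B does not apply; allowed.
— Greg's husband: subject of the matrix clause; c-commands the pronoun but lies outside its binding domain — allowed.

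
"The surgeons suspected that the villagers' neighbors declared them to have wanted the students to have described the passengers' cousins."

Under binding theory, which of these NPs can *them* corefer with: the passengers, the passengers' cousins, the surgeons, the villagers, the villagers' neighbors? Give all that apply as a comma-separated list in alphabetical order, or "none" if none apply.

the surgeons, the villagers

*them* is a pronoun; Principle B requires it to be free in its binding domain — the clause headed by 'declared'.
— the passengers: possessor inside the object DP of the clause headed by 'described'; is c-commanded by the pronoun; coreference would bind this R-expression — blocked (Principle C).
— the passengers' cousins: object of the clause headed by 'described'; is c-commanded by the pronoun; coreference would bind this R-expression — blocked (Principle C).
— the surgeons: subject of the matrix clause; c-commands the pronoun but lies outside its binding domain — allowed.
— the villagers: possessor inside the subject DP of the clause headed by 'declared'; does not c-command the pronoun — Principle B does not apply; allowed.
— the villagers' neighbors: subject of the clause headed by 'declared'; c-commands the pronoun within its binding domain — blocked (Principle B).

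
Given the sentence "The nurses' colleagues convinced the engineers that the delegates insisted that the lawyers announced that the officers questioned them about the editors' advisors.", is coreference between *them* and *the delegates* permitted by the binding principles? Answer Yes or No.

*them* is a pronoun; Principle B requires it to be free in its binding domain — the clause headed by 'questioned'.
— the delegates: subject of the clause headed by 'insisted'; c-commands the pronoun but lies outside its binding domain — allowed.

Yes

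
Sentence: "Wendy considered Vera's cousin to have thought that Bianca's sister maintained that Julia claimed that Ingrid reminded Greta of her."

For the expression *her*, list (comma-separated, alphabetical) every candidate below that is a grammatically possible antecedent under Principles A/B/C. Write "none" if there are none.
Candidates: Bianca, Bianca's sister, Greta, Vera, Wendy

Bianca, Bianca's sister, Vera, Wendy

*her* is a pronoun; Principle B requires it to be free in its binding domain — the clause headed by 'reminded'.
— Bianca: possessor inside the subject DP of the clause headed by 'maintained'; does not c-command the pronoun — Principle B does not apply; allowed.
— Bianca's sister: subject of the clause headed by 'maintained'; c-commands the pronoun but lies outside its binding domain — allowed.
— Greta: object of the clause headed by 'reminded'; c-commands the pronoun within its binding domain — blocked (Principle B).
— Vera: possessor inside the subject DP of the clause headed by 'thought'; does not c-command the pronoun — Principle B does not apply; allowed.
— Wendy: subject of the matrix clause; c-commands the pronoun but lies outside its binding domain — allowed.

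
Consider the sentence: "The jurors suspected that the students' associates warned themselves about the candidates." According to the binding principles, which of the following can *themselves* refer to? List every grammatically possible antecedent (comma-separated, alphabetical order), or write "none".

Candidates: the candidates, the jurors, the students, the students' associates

*themselves* is a reflexive; Principle A requires it to be bound within its binding domain — the clause headed by 'warned'.
— the candidates: second object of the clause headed by 'warned'; does not c-command the reflexive — cannot bind it (Principle A).
— the jurors: subject of the matrix clause; c-commands the reflexive but lies outside its binding domain — cannot bind it (Principle A).
— the students: possessor inside the subject DP of the clause headed by 'warned'; does not c-command the reflexive — cannot bind it (Principle A).
— the students' associates: subject of the clause headed by 'warned'; c-commands the reflexive within its binding domain — allowed (Principle A).

the students' associates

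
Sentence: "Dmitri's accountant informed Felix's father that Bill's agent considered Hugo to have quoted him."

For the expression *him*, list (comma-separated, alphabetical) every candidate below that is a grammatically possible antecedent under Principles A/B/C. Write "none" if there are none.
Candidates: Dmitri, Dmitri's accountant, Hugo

*him* is a pronoun; Principle B requires it to be free in its binding domain — the clause headed by 'quoted'.
— Dmitri: possessor inside the subject DP of the matrix clause; does not c-command the pronoun — Principle B does not apply; allowed.
— Dmitri's accountant: subject of the matrix clause; c-commands the pronoun but lies outside its binding domain — allowed.
— Hugo: subject of the clause headed by 'quoted'; c-commands the pronoun within its binding domain — blocked (Principle B).

Dmitri, Dmitri's accountant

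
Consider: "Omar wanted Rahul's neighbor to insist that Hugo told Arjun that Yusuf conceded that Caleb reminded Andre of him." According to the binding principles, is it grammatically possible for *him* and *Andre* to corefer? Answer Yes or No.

No

*him* is a pronoun; Principle B requires it to be free in its binding domain — the clause headed by 'reminded'.
— Andre: object of the clause headed by 'reminded'; c-commands the pronoun within its binding domain — blocked (Principle B).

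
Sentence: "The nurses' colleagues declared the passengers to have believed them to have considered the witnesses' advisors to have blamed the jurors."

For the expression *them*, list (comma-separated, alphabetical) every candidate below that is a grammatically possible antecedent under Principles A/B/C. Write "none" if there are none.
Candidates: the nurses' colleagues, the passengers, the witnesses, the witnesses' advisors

*them* is a pronoun; Principle B requires it to be free in its binding domain — the clause headed by 'believed'.
— the nurses' colleagues: subject of the matrix clause; c-commands the pronoun but lies outside its binding domain — allowed.
— the passengers: subject of the clause headed by 'believed'; c-commands the pronoun within its binding domain — blocked (Principle B).
— the witnesses: possessor inside the subject DP of the clause headed by 'blamed'; is c-commanded by the pronoun; coreference would bind this R-expression — blocked (Principle C).
— the witnesses' advisors: subject of the clause headed by 'blamed'; is c-commanded by the pronoun; coreference would bind this R-expression — blocked (Principle C).

the nurses' colleagues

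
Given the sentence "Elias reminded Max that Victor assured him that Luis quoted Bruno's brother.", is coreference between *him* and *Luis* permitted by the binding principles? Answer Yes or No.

No

*him* is a pronoun; Principle B requires it to be free in its binding domain — the clause headed by 'assured'.
— Luis: subject of the clause headed by 'quoted'; is c-commanded by the pronoun; coreference would bind this R-expression — blocked (Principle C).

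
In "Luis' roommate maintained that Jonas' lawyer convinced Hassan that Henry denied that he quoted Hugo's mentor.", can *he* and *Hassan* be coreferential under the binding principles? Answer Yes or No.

*Hassan* is an R-expression; Principle C requires it to be free (not bound by any c-commanding expression).
— he: subject of the clause headed by 'quoted'; the pronoun does not c-command the R-expression — coreference allowed.

Yes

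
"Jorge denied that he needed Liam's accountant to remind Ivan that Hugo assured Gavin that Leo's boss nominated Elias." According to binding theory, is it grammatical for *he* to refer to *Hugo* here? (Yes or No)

*Hugo* is an R-expression; Principle C requires it to be free (not bound by any c-commanding expression).
— he: subject of the clause headed by 'needed'; the pronoun c-commands the R-expression — coreference blocked (Principle C).

No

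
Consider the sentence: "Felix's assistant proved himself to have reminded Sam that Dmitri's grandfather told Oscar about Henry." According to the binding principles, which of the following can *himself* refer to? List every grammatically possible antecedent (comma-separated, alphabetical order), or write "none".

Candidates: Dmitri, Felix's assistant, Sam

*himself* is a reflexive; Principle A requires it to be bound within its binding domain — the matrix clause.
— Dmitri: possessor inside the subject DP of the clause headed by 'told'; does not c-command the reflexive — cannot bind it (Principle A).
— Felix's assistant: subject of the matrix clause; c-commands the reflexive within its binding domain — allowed (Principle A).
— Sam: object of the clause headed by 'reminded'; does not c-command the reflexive — cannot bind it (Principle A).

Felix's assistant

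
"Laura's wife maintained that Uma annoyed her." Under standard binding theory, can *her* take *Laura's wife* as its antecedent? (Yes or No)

Yes

*her* is a pronoun; Principle B requires it to be free in its binding domain — the clause headed by 'annoyed'.
— Laura's wife: subject of the matrix clause; c-commands the pronoun but lies outside its binding domain — allowed.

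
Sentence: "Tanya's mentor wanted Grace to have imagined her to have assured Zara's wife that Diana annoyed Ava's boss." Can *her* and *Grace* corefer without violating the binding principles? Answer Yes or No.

No

*Grace* is an R-expression; Principle C requires it to be free (not bound by any c-commanding expression).
— her: subject of the clause headed by 'assured'; the R-expression locally c-commands the pronoun — coreference blocked (Principle B on the pronoun).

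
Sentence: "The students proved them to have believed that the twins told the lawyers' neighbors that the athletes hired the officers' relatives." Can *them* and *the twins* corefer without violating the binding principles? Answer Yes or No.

*the twins* is an R-expression; Principle C requires it to be free (not bound by any c-commanding expression).
— them: subject of the clause headed by 'believed'; the pronoun c-commands the R-expression — coreference blocked (Principle C).

No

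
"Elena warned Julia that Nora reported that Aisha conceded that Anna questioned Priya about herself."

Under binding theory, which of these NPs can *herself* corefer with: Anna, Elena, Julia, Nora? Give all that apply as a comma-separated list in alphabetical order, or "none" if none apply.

Anna

*herself* is a reflexive; Principle A requires it to be bound within its binding domain — the clause headed by 'questioned'.
— Anna: subject of the clause headed by 'questioned'; c-commands the reflexive within its binding domain — allowed (Principle A).
— Elena: subject of the matrix clause; c-commands the reflexive but lies outside its binding domain — cannot bind it (Principle A).
— Julia: object of the matrix clause; c-commands the reflexive but lies outside its binding domain — cannot bind it (Principle A).
— Nora: subject of the clause headed by 'reported'; c-commands the reflexive but lies outside its binding domain — cannot bind it (Principle A).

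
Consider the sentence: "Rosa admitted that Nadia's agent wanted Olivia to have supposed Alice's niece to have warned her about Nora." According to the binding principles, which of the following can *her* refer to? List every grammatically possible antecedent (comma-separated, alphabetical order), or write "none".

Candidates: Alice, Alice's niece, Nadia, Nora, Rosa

*her* is a pronoun; Principle B requires it to be free in its binding domain — the clause headed by 'warned'.
— Alice: possessor inside the subject DP of the clause headed by 'warned'; does not c-command the pronoun — Principle B does not apply; allowed.
— Alice's niece: subject of the clause headed by 'warned'; c-commands the pronoun within its binding domain — blocked (Principle B).
— Nadia: possessor inside the subject DP of the clause headed by 'wanted'; does not c-command the pronoun — Principle B does not apply; allowed.
— Nora: second object of the clause headed by 'warned'; is c-commanded by the pronoun; coreference would bind this R-expression — blocked (Principle C).
— Rosa: subject of the matrix clause; c-commands the pronoun but lies outside its binding domain — allowed.

Alice, Nadia, Rosa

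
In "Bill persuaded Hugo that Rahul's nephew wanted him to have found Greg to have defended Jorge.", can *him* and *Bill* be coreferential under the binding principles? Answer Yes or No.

Yes

*Bill* is an R-expression; Principle C requires it to be free (not bound by any c-commanding expression).
— him: subject of the clause headed by 'found'; the pronoun does not c-command the R-expression — coreference allowed.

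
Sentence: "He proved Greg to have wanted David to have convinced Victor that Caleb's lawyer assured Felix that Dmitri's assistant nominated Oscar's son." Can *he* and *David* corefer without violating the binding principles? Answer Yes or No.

*David* is an R-expression; Principle C requires it to be free (not bound by any c-commanding expression).
— he: subject of the matrix clause; the pronoun c-commands the R-expression — coreference blocked (Principle C).

No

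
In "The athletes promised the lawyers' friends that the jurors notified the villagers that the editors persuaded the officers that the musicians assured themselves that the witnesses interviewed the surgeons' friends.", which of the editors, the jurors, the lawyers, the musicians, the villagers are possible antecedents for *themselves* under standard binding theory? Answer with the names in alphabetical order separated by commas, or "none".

the musicians

*themselves* is a reflexive; Principle A requires it to be bound within its binding domain — the clause headed by 'assured'.
— the editors: subject of the clause headed by 'persuaded'; c-commands the reflexive but lies outside its binding domain — cannot bind it (Principle A).
— the jurors: subject of the clause headed by 'notified'; c-commands the reflexive but lies outside its binding domain — cannot bind it (Principle A).
— the lawyers: possessor inside the object DP of the matrix clause; does not c-command the reflexive — cannot bind it (Principle A).
— the musicians: subject of the clause headed by 'assured'; c-commands the reflexive within its binding domain — allowed (Principle A).
— the villagers: object of the clause headed by 'notified'; c-commands the reflexive but lies outside its binding domain — cannot bind it (Principle A).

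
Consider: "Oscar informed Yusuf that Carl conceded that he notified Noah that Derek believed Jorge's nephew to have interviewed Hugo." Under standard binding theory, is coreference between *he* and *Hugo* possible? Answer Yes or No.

*Hugo* is an R-expression; Principle C requires it to be free (not bound by any c-commanding expression).
— he: subject of the clause headed by 'notified'; the pronoun c-commands the R-expression — coreference blocked (Principle C).

No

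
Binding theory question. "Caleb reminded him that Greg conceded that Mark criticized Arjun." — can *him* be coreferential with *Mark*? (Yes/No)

*him* is a pronoun; Principle B requires it to be free in its binding domain — the matrix clause.
— Mark: subject of the clause headed by 'criticized'; is c-commanded by the pronoun; coreference would bind this R-expression — blocked (Principle C).

No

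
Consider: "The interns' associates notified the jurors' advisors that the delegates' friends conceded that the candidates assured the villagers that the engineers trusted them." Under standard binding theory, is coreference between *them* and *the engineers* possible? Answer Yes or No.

No

*the engineers* is an R-expression; Principle C requires it to be free (not bound by any c-commanding expression).
— them: object of the clause headed by 'trusted'; the R-expression locally c-commands the pronoun — coreference blocked (Principle B on the pronoun).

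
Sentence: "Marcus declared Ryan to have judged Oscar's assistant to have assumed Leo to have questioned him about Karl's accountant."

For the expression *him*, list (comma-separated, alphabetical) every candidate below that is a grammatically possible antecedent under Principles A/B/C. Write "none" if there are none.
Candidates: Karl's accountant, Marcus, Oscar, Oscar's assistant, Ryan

Marcus, Oscar, Oscar's assistant, Ryan

*him* is a pronoun; Principle B requires it to be free in its binding domain — the clause headed by 'questioned'.
— Karl's accountant: second object of the clause headed by 'questioned'; is c-commanded by the pronoun; coreference would bind this R-expression — blocked (Principle C).
— Marcus: subject of the matrix clause; c-commands the pronoun but lies outside its binding domain — allowed.
— Oscar: possessor inside the subject DP of the clause headed by 'assumed'; does not c-command the pronoun — Principle B does not apply; allowed.
— Oscar's assistant: subject of the clause headed by 'assumed'; c-commands the pronoun but lies outside its binding domain — allowed.
— Ryan: subject of the clause headed by 'judged'; c-commands the pronoun but lies outside its binding domain — allowed.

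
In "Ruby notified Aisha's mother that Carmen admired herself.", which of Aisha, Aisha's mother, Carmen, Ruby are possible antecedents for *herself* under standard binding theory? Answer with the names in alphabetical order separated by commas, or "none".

Carmen

*herself* is a reflexive; Principle A requires it to be bound within its binding domain — the clause headed by 'admired'.
— Aisha: possessor inside the object DP of the matrix clause; does not c-command the reflexive — cannot bind it (Principle A).
— Aisha's mother: object of the matrix clause; c-commands the reflexive but lies outside its binding domain — cannot bind it (Principle A).
— Carmen: subject of the clause headed by 'admired'; c-commands the reflexive within its binding domain — allowed (Principle A).
— Ruby: subject of the matrix clause; c-commands the reflexive but lies outside its binding domain — cannot bind it (Principle A).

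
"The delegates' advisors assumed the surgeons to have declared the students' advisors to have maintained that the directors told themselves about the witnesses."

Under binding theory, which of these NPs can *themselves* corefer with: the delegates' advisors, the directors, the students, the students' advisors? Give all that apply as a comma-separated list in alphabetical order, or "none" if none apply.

the directors

*themselves* is a reflexive; Principle A requires it to be bound within its binding domain — the clause headed by 'told'.
— the delegates' advisors: subject of the matrix clause; c-commands the reflexive but lies outside its binding domain — cannot bind it (Principle A).
— the directors: subject of the clause headed by 'told'; c-commands the reflexive within its binding domain — allowed (Principle A).
— the students: possessor inside the subject DP of the clause headed by 'maintained'; does not c-command the reflexive — cannot bind it (Principle A).
— the students' advisors: subject of the clause headed by 'maintained'; c-commands the reflexive but lies outside its binding domain — cannot bind it (Principle A).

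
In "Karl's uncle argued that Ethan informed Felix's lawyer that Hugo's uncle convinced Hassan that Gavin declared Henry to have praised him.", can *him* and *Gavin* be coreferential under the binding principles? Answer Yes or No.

Yes

*Gavin* is an R-expression; Principle C requires it to be free (not bound by any c-commanding expression).
— him: object of the clause headed by 'praised'; the pronoun does not c-command the R-expression — coreference allowed.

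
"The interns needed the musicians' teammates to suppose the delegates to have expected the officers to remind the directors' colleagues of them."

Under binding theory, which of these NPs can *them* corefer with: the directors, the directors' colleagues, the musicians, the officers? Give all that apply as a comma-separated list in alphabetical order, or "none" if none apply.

the directors, the musicians

*them* is a pronoun; Principle B requires it to be free in its binding domain — the clause headed by 'remind'.
— the directors: possessor inside the object DP of the clause headed by 'remind'; does not c-command the pronoun — Principle B does not apply; allowed.
— the directors' colleagues: object of the clause headed by 'remind'; c-commands the pronoun within its binding domain — blocked (Principle B).
— the musicians: possessor inside the subject DP of the clause headed by 'suppose'; does not c-command the pronoun — Principle B does not apply; allowed.
— the officers: subject of the clause headed by 'remind'; c-commands the pronoun within its binding domain — blocked (Principle B).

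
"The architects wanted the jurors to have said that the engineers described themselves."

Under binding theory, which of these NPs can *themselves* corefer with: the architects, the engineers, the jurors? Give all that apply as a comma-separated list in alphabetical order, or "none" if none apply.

*themselves* is a reflexive; Principle A requires it to be bound within its binding domain — the clause headed by 'described'.
— the architects: subject of the matrix clause; c-commands the reflexive but lies outside its binding domain — cannot bind it (Principle A).
— the engineers: subject of the clause headed by 'described'; c-commands the reflexive within its binding domain — allowed (Principle A).
— the jurors: subject of the clause headed by 'said'; c-commands the reflexive but lies outside its binding domain — cannot bind it (Principle A).

the engineers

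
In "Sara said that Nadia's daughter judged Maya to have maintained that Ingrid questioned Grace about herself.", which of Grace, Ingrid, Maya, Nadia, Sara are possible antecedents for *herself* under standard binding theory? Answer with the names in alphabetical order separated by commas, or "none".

Grace, Ingrid

*herself* is a reflexive; Principle A requires it to be bound within its binding domain — the clause headed by 'questioned'.
— Grace: object of the clause headed by 'questioned'; c-commands the reflexive within its binding domain — allowed (Principle A).
— Ingrid: subject of the clause headed by 'questioned'; c-commands the reflexive within its binding domain — allowed (Principle A).
— Maya: subject of the clause headed by 'maintained'; c-commands the reflexive but lies outside its binding domain — cannot bind it (Principle A).
— Nadia: possessor inside the subject DP of the clause headed by 'judged'; does not c-command the reflexive — cannot bind it (Principle A).
— Sara: subject of the matrix clause; c-commands the reflexive but lies outside its binding domain — cannot bind it (Principle A).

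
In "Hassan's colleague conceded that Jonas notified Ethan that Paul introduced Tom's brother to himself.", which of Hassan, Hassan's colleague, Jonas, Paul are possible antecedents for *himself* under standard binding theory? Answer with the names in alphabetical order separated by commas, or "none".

Paul

*himself* is a reflexive; Principle A requires it to be bound within its binding domain — the clause headed by 'introduced'.
— Hassan: possessor inside the subject DP of the matrix clause; does not c-command the reflexive — cannot bind it (Principle A).
— Hassan's colleague: subject of the matrix clause; c-commands the reflexive but lies outside its binding domain — cannot bind it (Principle A).
— Jonas: subject of the clause headed by 'notified'; c-commands the reflexive but lies outside its binding domain — cannot bind it (Principle A).
— Paul: subject of the clause headed by 'introduced'; c-commands the reflexive within its binding domain — allowed (Principle A).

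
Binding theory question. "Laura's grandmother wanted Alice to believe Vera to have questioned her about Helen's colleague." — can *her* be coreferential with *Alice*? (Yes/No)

Yes

*her* is a pronoun; Principle B requires it to be free in its binding domain — the clause headed by 'questioned'.
— Alice: subject of the clause headed by 'believe'; c-commands the pronoun but lies outside its binding domain — allowed.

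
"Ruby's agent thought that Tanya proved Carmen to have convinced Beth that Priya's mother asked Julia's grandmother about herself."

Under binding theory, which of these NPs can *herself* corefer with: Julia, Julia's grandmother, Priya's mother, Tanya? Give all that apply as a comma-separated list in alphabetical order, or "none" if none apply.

Julia's grandmother, Priya's mother

*herself* is a reflexive; Principle A requires it to be bound within its binding domain — the clause headed by 'asked'.
— Julia: possessor inside the object DP of the clause headed by 'asked'; does not c-command the reflexive — cannot bind it (Principle A).
— Julia's grandmother: object of the clause headed by 'asked'; c-commands the reflexive within its binding domain — allowed (Principle A).
— Priya's mother: subject of the clause headed by 'asked'; c-commands the reflexive within its binding domain — allowed (Principle A).
— Tanya: subject of the clause headed by 'proved'; c-commands the reflexive but lies outside its binding domain — cannot bind it (Principle A).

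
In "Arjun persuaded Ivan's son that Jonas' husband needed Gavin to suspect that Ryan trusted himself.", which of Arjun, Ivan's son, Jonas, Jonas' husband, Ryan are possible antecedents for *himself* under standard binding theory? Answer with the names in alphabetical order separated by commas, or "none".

Ryan

*himself* is a reflexive; Principle A requires it to be bound within its binding domain — the clause headed by 'trusted'.
— Arjun: subject of the matrix clause; c-commands the reflexive but lies outside its binding domain — cannot bind it (Principle A).
— Ivan's son: object of the matrix clause; c-commands the reflexive but lies outside its binding domain — cannot bind it (Principle A).
— Jonas: possessor inside the subject DP of the clause headed by 'needed'; does not c-command the reflexive — cannot bind it (Principle A).
— Jonas' husband: subject of the clause headed by 'needed'; c-commands the reflexive but lies outside its binding domain — cannot bind it (Principle A).
— Ryan: subject of the clause headed by 'trusted'; c-commands the reflexive within its binding domain — allowed (Principle A).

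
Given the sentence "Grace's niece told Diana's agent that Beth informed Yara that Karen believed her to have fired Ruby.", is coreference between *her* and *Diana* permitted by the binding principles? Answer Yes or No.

*her* is a pronoun; Principle B requires it to be free in its binding domain — the clause headed by 'believed'.
— Diana: possessor inside the object DP of the matrix clause; does not c-command the pronoun — Principle B does not apply; allowed.

Yes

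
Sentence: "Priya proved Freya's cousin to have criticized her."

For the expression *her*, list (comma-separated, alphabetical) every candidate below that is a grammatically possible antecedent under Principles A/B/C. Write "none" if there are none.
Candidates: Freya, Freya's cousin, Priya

Freya, Priya

*her* is a pronoun; Principle B requires it to be free in its binding domain — the clause headed by 'criticized'.
— Freya: possessor inside the subject DP of the clause headed by 'criticized'; does not c-command the pronoun — Principle B does not apply; allowed.
— Freya's cousin: subject of the clause headed by 'criticized'; c-commands the pronoun within its binding domain — blocked (Principle B).
— Priya: subject of the matrix clause; c-commands the pronoun but lies outside its binding domain — allowed.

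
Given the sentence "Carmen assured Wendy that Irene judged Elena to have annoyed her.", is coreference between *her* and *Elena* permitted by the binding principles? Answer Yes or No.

No

*her* is a pronoun; Principle B requires it to be free in its binding domain — the clause headed by 'annoyed'.
— Elena: subject of the clause headed by 'annoyed'; c-commands the pronoun within its binding domain — blocked (Principle B).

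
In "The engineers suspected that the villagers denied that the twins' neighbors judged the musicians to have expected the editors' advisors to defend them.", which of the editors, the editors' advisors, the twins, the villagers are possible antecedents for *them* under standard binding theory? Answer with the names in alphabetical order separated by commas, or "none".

*them* is a pronoun; Principle B requires it to be free in its binding domain — the clause headed by 'defend'.
— the editors: possessor inside the subject DP of the clause headed by 'defend'; does not c-command the pronoun — Principle B does not apply; allowed.
— the editors' advisors: subject of the clause headed by 'defend'; c-commands the pronoun within its binding domain — blocked (Principle B).
— the twins: possessor inside the subject DP of the clause headed by 'judged'; does not c-command the pronoun — Principle B does not apply; allowed.
— the villagers: subject of the clause headed by 'denied'; c-commands the pronoun but lies outside its binding domain — allowed.

the editors, the twins, the villagers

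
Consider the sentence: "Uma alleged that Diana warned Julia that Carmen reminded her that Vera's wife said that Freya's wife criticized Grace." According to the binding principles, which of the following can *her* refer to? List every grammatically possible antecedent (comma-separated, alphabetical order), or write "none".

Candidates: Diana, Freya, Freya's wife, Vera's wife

Diana

*her* is a pronoun; Principle B requires it to be free in its binding domain — the clause headed by 'reminded'.
— Diana: subject of the clause headed by 'warned'; c-commands the pronoun but lies outside its binding domain — allowed.
— Freya: possessor inside the subject DP of the clause headed by 'criticized'; is c-commanded by the pronoun; coreference would bind this R-expression — blocked (Principle C).
— Freya's wife: subject of the clause headed by 'criticized'; is c-commanded by the pronoun; coreference would bind this R-expression — blocked (Principle C).
— Vera's wife: subject of the clause headed by 'said'; is c-commanded by the pronoun; coreference would bind this R-expression — blocked (Principle C).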